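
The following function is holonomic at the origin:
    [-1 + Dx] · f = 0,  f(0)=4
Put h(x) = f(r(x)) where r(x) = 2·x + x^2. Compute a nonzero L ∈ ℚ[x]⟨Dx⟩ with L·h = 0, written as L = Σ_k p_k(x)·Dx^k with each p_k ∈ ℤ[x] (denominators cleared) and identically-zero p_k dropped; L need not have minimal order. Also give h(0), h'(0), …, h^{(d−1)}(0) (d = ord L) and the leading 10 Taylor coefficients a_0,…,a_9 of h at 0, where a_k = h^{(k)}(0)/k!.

f: a_k = 4, 4, 2, 2/3, 1/6, 1/30, 1/180, 1/1260, 1/10080, 1/90720, …
Change of var in L_f (x↦r) gives L₀.
L = (-2 - 2·x) + Dx  (order 1).
h: a_k = 4, 8, 12, 40/3, 38/3, 52/5, 346/45, 1628/315, 45/14, 5281/2835, …
ICs: h(0) = 4.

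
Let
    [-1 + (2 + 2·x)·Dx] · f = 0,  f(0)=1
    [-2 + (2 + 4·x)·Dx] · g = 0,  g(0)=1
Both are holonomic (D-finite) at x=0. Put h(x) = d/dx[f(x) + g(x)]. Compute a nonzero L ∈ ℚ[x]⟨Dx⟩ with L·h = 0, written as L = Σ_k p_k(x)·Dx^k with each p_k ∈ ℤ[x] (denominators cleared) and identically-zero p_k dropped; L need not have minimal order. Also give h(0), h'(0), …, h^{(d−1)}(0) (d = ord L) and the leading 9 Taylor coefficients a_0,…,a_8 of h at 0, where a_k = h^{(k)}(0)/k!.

L = -3 + (-9 - 12·x)·Dx + (-2 - 6·x - 4·x^2)·Dx^2  (order 2).
h: a_k = 3/2, -5/4, 27/16, -85/32, 1155/256, -4095/512, 29799/2048, -110253/4096, 3301155/65536, …
ICs: h(0) = 3/2, h′(0) = -5/4.

f: a_k = 1, 1/2, -1/8, 1/16, -5/128, 7/256, -21/1024, 33/2048, -429/32768, …
g: a_k = 1, 1, -1/2, 1/2, -5/8, 7/8, -21/16, 33/16, -429/128, …
f+g: L₀ = lclm(L_f,L_g), ord ≤ 1+1.
Derive L from L₀ (diff closure).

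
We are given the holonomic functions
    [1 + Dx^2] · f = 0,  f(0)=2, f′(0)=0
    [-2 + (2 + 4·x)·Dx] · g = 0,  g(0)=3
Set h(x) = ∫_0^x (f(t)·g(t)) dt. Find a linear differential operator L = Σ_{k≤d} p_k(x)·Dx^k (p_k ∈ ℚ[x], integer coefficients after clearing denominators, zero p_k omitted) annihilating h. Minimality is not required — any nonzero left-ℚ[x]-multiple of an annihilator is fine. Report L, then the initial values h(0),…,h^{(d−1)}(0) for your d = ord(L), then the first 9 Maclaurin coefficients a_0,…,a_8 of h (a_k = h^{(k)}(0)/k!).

L = (4 + 4·x + 4·x^2)·Dx + (-2 - 4·x)·Dx^2 + (1 + 4·x + 4·x^2)·Dx^3  (order 3).
h: a_k = 0, 6, 3, -2, 0, -2/5, 2/3, -92/105, 37/30, …
ICs: h(0) = 0, h′(0) = 6, h′′(0) = 6.

f: a_k = 2, 0, -1, 0, 1/12, 0, -1/360, 0, 1/20160, …
g: a_k = 3, 3, -3/2, 3/2, -15/8, 21/8, -63/16, 99/16, -1287/128, …
f·g: L₀ = L_f ⊗_s L_g, ord ≤ 2·1.
h=∫₀ˣh₀: take L = L₀·Dx.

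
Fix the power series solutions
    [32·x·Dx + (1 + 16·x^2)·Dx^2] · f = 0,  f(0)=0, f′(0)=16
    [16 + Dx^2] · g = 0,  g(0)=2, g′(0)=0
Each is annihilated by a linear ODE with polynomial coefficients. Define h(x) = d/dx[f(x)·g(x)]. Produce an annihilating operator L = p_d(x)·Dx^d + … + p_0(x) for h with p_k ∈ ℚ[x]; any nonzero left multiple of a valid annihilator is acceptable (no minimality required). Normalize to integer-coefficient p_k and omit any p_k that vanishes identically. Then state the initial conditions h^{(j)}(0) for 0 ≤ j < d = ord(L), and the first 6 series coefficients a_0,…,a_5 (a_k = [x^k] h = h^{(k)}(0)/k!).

f: a_k = 0, 16, 0, -256/3, 0, 4096/5, …
g: a_k = 2, 0, -16, 0, 64/3, 0, …
L₀ := L_f ⊗_s L_g (sym. prod.), ord ≤ 4.
h₀' ⇒ L via d/dx closure of L₀.
L = (14080 + 602112·x^2 + 15106048·x^4 + 50331648·x^6 + 100663296·x^8 + 268435456·x^10 + 2147483648·x^12) + (8704·x + 581632·x^3 + 9175040·x^5 + 41943040·x^7 + 167772160·x^9 + 536870912·x^11)·Dx + (960 + 43520·x^2 + 1093632·x^4 + 4849664·x^6 + 16777216·x^8 + 67108864·x^10 + 268435456·x^12)·Dx^2 + (544·x + 36352·x^3 + 573440·x^5 + 2621440·x^7 + 10485760·x^9 + 33554432·x^11)·Dx^3 + (5 + 368·x^2 + 9344·x^4 + 106496·x^6 + 655360·x^8 + 3145728·x^10 + 8388608·x^12)·Dx^4  (order 4).
h: a_k = 32, 0, -1280, 0, 50176/3, 0, …
ICs: h(0) = 32, h′(0) = 0, h′′(0) = -2560, h′′′(0) = 0.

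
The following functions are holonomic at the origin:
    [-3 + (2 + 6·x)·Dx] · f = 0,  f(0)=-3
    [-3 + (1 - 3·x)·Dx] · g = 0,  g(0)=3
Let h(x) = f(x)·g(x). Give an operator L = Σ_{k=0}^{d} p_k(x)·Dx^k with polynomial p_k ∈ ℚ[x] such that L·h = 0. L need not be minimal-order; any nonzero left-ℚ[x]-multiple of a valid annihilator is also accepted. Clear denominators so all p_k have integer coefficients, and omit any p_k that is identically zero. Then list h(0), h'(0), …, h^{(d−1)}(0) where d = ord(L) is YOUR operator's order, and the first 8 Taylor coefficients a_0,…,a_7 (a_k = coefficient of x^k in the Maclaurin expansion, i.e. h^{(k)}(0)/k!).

L = (9 + 9·x) + (-2 + 18·x^2)·Dx  (order 1).
h: a_k = -9, -81/2, -891/8, -5589/16, -130491/128, -798255/256, -9441279/1024, -57297213/2048, …
ICs: h(0) = -9.

f: a_k = -3, -9/2, 27/8, -81/16, 1215/128, -5103/256, 45927/1024, -216513/2048, …
g: a_k = 3, 9, 27, 81, 243, 729, 2187, 6561, …
L₀ := L_f ⊗_s L_g (sym. prod.), ord ≤ 1.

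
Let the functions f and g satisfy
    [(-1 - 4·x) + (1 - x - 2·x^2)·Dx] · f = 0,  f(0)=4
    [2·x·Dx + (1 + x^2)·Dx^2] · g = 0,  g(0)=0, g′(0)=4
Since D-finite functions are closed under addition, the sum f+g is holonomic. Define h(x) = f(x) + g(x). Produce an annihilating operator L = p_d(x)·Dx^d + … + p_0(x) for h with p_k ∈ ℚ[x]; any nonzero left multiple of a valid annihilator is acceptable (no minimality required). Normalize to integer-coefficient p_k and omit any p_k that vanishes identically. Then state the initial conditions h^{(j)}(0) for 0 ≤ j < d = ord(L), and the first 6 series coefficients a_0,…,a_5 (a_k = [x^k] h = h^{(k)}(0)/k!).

f: a_k = 4, 4, 12, 20, 44, 84, …
g: a_k = 0, 4, 0, -4/3, 0, 4/5, …
h₀=f+g: left-lcm gives L₀, ord ≤ 3.
L = (-6 + 24·x + 162·x^2 + 240·x^3 + 384·x^4 + 48·x^6)·Dx + (16 + 74·x + 88·x^2 + 226·x^3 + 212·x^4 + 304·x^5 + 12·x^6 + 48·x^7)·Dx^2 + (-3 - 4·x - 8·x^2 + 28·x^3 + 27·x^4 + 36·x^5 + 40·x^6 + 4·x^7 + 8·x^8)·Dx^3  (order 3).
h: a_k = 4, 8, 12, 56/3, 44, 424/5, …
ICs: h(0) = 4, h′(0) = 8, h′′(0) = 24.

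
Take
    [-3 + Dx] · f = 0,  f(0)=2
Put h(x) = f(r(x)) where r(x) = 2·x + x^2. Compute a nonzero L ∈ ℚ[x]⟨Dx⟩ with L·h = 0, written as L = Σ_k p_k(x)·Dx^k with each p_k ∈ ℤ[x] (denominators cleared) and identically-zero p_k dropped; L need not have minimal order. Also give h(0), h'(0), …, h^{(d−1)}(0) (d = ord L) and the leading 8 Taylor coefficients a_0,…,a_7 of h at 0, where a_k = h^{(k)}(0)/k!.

L = (-6 - 6·x) + Dx  (order 1).
h: a_k = 2, 12, 42, 108, 225, 1998/5, 3123/5, 30726/35, …
ICs: h(0) = 2.

f: a_k = 2, 6, 9, 9, 27/4, 81/20, 81/40, 243/280, …
f∘r: x↦r, Dx↦Dx/r' in L_f ⇒ L₀.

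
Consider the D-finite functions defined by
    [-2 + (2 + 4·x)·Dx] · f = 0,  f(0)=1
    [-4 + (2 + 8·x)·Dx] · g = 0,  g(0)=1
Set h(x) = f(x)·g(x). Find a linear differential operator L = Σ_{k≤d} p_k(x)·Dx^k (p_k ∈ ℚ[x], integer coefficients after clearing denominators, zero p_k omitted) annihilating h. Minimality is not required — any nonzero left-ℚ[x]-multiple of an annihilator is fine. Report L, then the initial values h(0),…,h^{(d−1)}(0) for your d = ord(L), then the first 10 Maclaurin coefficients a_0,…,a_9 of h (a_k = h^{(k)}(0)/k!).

f: a_k = 1, 1, -1/2, 1/2, -5/8, 7/8, -21/16, 33/16, -429/128, 715/128, …
g: a_k = 1, 2, -2, 4, -10, 28, -84, 264, -858, 2860, …
Sym-product of L_f,L_g gives L₀ (≤ ord 1).
L = (-3 - 8·x) + (1 + 6·x + 8·x^2)·Dx  (order 1).
h: a_k = 1, 3, -1/2, 3/2, -37/8, 117/8, -757/16, 2499/16, -67181/128, 229281/128, …
ICs: h(0) = 1.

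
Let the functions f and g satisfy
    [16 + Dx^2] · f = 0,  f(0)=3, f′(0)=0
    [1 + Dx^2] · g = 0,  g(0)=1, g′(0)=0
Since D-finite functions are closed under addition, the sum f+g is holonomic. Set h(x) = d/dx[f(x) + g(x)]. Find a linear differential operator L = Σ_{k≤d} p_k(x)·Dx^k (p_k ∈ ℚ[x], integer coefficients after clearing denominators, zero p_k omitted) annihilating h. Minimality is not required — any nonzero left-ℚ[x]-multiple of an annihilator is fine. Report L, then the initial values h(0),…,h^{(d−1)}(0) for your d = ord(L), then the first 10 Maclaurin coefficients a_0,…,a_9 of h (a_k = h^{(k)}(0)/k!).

L = 16 + 17·Dx^2 + Dx^4  (order 4).
h: a_k = 0, -49, 0, 769/6, 0, -12289/120, 0, 28087/720, 0, -3145729/362880, …
ICs: h(0) = 0, h′(0) = -49, h′′(0) = 0, h′′′(0) = 769.

f: a_k = 3, 0, -24, 0, 32, 0, -256/15, 0, 512/105, 0, …
g: a_k = 1, 0, -1/2, 0, 1/24, 0, -1/720, 0, 1/40320, 0, …
Weyl lclm of L_f,L_g ⇒ L₀ (ord ≤ 4).
Derive L from L₀ (diff closure).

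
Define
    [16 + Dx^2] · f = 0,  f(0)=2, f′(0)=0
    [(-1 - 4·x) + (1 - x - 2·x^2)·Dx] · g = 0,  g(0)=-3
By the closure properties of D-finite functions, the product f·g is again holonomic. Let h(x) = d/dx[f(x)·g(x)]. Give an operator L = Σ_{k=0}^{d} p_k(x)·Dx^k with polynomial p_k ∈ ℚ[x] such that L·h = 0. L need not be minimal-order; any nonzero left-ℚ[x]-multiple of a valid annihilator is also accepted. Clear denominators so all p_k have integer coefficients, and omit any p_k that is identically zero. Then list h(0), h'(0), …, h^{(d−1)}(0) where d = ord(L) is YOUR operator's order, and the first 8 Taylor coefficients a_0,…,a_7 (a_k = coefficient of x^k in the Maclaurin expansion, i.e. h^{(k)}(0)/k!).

L = (4 - 128·x - 192·x^2 + 256·x^3 + 256·x^4) + (-5 - 12·x + 48·x^2 + 64·x^3)·Dx + (3 - 7·x - 10·x^2 + 16·x^3 + 16·x^4)·Dx^2  (order 2).
h: a_k = -6, 60, 54, 56, 250, 3364/5, 22274/15, 358384/105, …
ICs: h(0) = -6, h′(0) = 60.

f: a_k = 2, 0, -16, 0, 64/3, 0, -512/45, 0, …
g: a_k = -3, -3, -9, -15, -33, -63, -129, -255, …
Sym-product of L_f,L_g gives L₀ (≤ ord 2).
Differentiate: ansatz ord ≤ ord L₀ ⇒ L.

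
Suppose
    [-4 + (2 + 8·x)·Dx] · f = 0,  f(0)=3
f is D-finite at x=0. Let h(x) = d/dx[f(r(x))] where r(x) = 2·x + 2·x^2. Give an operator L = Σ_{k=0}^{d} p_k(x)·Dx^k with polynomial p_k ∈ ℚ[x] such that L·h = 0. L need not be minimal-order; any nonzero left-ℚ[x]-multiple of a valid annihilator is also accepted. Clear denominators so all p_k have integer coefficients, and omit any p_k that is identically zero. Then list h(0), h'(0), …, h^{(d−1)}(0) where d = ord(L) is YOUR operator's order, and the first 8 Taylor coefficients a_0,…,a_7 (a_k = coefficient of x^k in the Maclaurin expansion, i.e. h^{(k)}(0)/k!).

L = -2 + (-1 - 10·x - 24·x^2 - 16·x^3)·Dx  (order 1).
h: a_k = 12, -24, 144, -864, 5280, -32832, 206976, -1318656, …
ICs: h(0) = 12.

f: a_k = 3, 6, -6, 12, -30, 84, -252, 792, …
f∘r: x↦r, Dx↦Dx/r' in L_f ⇒ L₀.
Differentiate: ansatz ord ≤ ord L₀ ⇒ L.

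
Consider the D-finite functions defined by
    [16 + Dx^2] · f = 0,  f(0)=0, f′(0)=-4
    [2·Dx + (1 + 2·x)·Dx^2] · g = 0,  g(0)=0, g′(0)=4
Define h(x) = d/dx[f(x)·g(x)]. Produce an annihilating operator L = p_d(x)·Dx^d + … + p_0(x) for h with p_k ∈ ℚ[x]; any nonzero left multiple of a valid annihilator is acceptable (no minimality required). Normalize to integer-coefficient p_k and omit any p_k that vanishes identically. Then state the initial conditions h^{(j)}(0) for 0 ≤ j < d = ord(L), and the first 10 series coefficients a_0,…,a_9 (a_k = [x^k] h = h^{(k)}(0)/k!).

f: a_k = 0, -4, 0, 32/3, 0, -128/15, 0, 1024/315, 0, -2048/2835, …
g: a_k = 0, 4, -4, 16/3, -8, 64/5, -64/3, 256/7, -64, 1024/9, …
f·g: L₀ = L_f ⊗_s L_g, ord ≤ 2·2.
h₀' ⇒ L via d/dx closure of L₀.
L = (-896 + 28672·x + 282624·x^2 + 1032192·x^3 + 1826816·x^4 + 1572864·x^5 + 524288·x^6) + (576 + 12416·x + 66560·x^2 + 153600·x^3 + 163840·x^4 + 65536·x^5)·Dx + (280 + 6592·x + 44480·x^2 + 141312·x^3 + 234496·x^4 + 196608·x^5 + 65536·x^6)·Dx^2 + (36 + 776·x + 4160·x^2 + 9600·x^3 + 10240·x^4 + 4096·x^5)·Dx^3 + (21 + 300·x + 1676·x^2 + 4800·x^3 + 7520·x^4 + 6144·x^5 + 2048·x^6)·Dx^4  (order 4).
h: a_k = 0, -32, 48, 256/3, -160/3, -512/3, 3584/15, -106496/315, 26368/35, -647168/405, …
ICs: h(0) = 0, h′(0) = -32, h′′(0) = 96, h′′′(0) = 512.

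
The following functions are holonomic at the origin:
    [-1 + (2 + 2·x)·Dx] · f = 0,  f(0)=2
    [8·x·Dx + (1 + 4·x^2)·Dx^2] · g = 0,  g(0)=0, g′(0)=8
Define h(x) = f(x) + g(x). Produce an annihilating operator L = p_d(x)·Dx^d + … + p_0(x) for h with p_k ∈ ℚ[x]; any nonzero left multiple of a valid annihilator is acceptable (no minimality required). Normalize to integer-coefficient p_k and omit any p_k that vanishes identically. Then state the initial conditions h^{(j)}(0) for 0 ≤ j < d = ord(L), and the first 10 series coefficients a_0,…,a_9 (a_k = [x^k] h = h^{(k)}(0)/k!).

L = (-16 - 40·x + 192·x^2 + 96·x^3)·Dx + (-35 - 64·x + 328·x^2 + 768·x^3 + 336·x^4)·Dx^2 + (-2 + 30·x + 48·x^2 + 144·x^3 + 224·x^4 + 96·x^5)·Dx^3  (order 3).
h: a_k = 2, 9, -1/4, -253/24, -5/64, 16419/640, -21/512, -524057/7168, -429/16384, 67115299/294912, …
ICs: h(0) = 2, h′(0) = 9, h′′(0) = -1/2.

f: a_k = 2, 1, -1/4, 1/8, -5/64, 7/128, -21/512, 33/1024, -429/16384, 715/32768, …
g: a_k = 0, 8, 0, -32/3, 0, 128/5, 0, -512/7, 0, 2048/9, …
L₀ := lclm(L_f,L_g); ord L₀ ≤ 1+2.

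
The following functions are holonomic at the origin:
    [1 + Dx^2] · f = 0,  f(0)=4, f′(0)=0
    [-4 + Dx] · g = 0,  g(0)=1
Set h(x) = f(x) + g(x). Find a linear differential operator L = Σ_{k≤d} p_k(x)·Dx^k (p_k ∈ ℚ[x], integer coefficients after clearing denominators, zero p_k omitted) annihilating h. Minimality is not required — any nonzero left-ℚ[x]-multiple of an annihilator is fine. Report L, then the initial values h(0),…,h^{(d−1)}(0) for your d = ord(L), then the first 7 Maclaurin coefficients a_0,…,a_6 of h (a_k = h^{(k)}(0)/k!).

f: a_k = 4, 0, -2, 0, 1/6, 0, -1/180, …
g: a_k = 1, 4, 8, 32/3, 32/3, 128/15, 256/45, …
L₀ := lclm(L_f,L_g); ord L₀ ≤ 2+1.
L = -4 + Dx - 4·Dx^2 + Dx^3  (order 3).
h: a_k = 5, 4, 6, 32/3, 65/6, 128/15, 341/60, …
ICs: h(0) = 5, h′(0) = 4, h′′(0) = 12.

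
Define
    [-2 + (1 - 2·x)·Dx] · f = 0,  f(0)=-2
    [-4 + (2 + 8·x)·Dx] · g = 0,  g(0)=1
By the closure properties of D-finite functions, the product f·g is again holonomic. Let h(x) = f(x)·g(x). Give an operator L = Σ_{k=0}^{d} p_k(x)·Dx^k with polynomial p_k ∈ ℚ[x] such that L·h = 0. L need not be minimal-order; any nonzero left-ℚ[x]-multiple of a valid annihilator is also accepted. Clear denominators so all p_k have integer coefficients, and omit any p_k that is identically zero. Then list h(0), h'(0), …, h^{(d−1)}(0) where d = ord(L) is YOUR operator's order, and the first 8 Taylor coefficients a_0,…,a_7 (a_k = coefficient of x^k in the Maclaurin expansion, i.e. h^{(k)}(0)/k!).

f: a_k = -2, -4, -8, -16, -32, -64, -128, -256, …
g: a_k = 1, 2, -2, 4, -10, 28, -84, 264, …
L₀ := L_f ⊗_s L_g (sym. prod.), ord ≤ 1.
L = (4 + 4·x) + (-1 - 2·x + 8·x^2)·Dx  (order 1).
h: a_k = -2, -8, -12, -32, -44, -144, -120, -768, …
ICs: h(0) = -2.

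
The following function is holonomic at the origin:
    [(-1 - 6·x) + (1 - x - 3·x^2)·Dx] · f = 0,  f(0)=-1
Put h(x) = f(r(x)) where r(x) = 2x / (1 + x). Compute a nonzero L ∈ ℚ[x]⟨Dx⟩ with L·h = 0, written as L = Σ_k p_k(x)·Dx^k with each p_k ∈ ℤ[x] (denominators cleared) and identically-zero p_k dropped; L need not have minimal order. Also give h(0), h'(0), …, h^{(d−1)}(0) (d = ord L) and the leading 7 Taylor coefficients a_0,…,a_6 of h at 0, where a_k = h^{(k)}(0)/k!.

L = (2 + 26·x) + (-1 - x + 13·x^2 + 13·x^3)·Dx  (order 1).
h: a_k = -1, -2, -14, -26, -182, -338, -2366, …
ICs: h(0) = -1.

f: a_k = -1, -1, -4, -7, -19, -40, -97, …
h₀=f(r): pull back L_f along r ⇒ L₀.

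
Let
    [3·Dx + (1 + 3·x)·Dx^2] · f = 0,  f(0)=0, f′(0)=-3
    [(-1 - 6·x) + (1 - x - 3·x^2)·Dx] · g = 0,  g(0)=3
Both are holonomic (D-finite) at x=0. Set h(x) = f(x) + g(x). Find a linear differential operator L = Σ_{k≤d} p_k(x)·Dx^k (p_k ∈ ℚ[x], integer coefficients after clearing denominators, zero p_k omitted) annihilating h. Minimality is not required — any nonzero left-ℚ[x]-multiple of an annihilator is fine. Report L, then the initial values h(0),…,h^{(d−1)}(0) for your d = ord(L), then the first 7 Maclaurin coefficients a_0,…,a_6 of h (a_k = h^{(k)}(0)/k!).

L = (-270 - 1422·x - 3780·x^2 - 2916·x^3 - 2916·x^4)·Dx + (-24 - 468·x - 2736·x^2 - 5616·x^3 - 5994·x^4 - 4860·x^5)·Dx^2 + (11 + 79·x + 129·x^2 - 171·x^3 - 783·x^4 - 1377·x^5 - 972·x^6)·Dx^3  (order 3).
h: a_k = 3, 0, 33/2, 12, 309/4, 357/5, 825/2, …
ICs: h(0) = 3, h′(0) = 0, h′′(0) = 33.

f: a_k = 0, -3, 9/2, -9, 81/4, -243/5, 243/2, …
g: a_k = 3, 3, 12, 21, 57, 120, 291, …
L₀ := lclm(L_f,L_g); ord L₀ ≤ 2+1.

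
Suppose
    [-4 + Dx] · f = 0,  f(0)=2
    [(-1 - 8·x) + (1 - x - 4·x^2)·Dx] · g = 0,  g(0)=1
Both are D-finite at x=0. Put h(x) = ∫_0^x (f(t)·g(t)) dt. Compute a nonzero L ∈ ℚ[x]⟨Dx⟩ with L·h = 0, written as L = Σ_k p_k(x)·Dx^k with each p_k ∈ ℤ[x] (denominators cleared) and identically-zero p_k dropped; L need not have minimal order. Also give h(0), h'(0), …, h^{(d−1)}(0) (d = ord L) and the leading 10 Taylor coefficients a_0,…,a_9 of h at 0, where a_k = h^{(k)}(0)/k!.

L = (5 + 4·x - 16·x^2)·Dx + (-1 + x + 4·x^2)·Dx^2  (order 2).
h: a_k = 0, 2, 5, 34/3, 143/6, 758/15, 4883/45, 15058/63, 674711/1260, 3458566/2835, …
ICs: h(0) = 0, h′(0) = 2.

f: a_k = 2, 8, 16, 64/3, 64/3, 256/15, 512/45, 2048/315, 1024/315, 4096/2835, …
g: a_k = 1, 1, 5, 9, 29, 65, 181, 441, 1165, 2929, …
Sym-product of L_f,L_g gives L₀ (≤ ord 1).
h=∫₀ˣh₀: take L = L₀·Dx.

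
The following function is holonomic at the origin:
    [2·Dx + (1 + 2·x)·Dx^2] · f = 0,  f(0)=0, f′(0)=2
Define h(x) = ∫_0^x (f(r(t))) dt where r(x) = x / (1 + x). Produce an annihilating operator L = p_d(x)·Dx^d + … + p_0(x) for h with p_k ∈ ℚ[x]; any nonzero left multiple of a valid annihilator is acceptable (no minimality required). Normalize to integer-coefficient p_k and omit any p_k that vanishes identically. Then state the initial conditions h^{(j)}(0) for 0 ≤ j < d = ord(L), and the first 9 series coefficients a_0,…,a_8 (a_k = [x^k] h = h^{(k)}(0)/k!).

f: a_k = 0, 2, -2, 8/3, -4, 32/5, -32/3, 128/7, -32, …
Substitute x→r, Dx→(1/r')Dx; clear ⇒ L₀.
h=∫₀ˣh₀: take L = L₀·Dx.
L = (4 + 6·x)·Dx^2 + (1 + 4·x + 3·x^2)·Dx^3  (order 3).
h: a_k = 0, 0, 1, -4/3, 13/6, -4, 121/15, -52/3, 1093/28, …
ICs: h(0) = 0, h′(0) = 0, h′′(0) = 2.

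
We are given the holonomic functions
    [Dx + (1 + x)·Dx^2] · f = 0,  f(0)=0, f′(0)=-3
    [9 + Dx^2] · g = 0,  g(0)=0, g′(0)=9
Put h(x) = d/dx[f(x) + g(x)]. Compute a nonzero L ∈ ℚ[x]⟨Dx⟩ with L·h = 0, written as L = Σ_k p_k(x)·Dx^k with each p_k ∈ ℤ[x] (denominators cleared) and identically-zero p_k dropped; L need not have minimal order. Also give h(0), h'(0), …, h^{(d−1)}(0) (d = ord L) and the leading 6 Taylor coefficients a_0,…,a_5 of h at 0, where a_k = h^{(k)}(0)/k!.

L = (135 + 162·x + 81·x^2) + (99 + 261·x + 243·x^2 + 81·x^3)·Dx + (15 + 18·x + 9·x^2)·Dx^2 + (11 + 29·x + 27·x^2 + 9·x^3)·Dx^3  (order 3).
h: a_k = 6, 3, -87/2, 3, 219/8, 3, …
ICs: h(0) = 6, h′(0) = 3, h′′(0) = -87.

f: a_k = 0, -3, 3/2, -1, 3/4, -3/5, …
g: a_k = 0, 9, 0, -27/2, 0, 243/40, …
L₀ := lclm(L_f,L_g); ord L₀ ≤ 2+2.
Differentiate: ansatz ord ≤ ord L₀ ⇒ L.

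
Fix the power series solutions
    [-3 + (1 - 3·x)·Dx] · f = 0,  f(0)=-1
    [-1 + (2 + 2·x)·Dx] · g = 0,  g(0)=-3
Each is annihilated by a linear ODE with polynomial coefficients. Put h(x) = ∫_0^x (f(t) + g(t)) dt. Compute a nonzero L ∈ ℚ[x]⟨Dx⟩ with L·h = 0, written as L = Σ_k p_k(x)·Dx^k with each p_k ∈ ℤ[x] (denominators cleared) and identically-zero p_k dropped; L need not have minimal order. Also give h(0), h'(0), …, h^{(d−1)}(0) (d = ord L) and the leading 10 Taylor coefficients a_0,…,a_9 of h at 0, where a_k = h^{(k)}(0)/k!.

L = (-39 - 27·x)·Dx + (73 + 138·x + 81·x^2)·Dx^2 + (-10 + 2·x + 66·x^2 + 54·x^3)·Dx^3  (order 3).
h: a_k = 0, -4, -9/4, -23/8, -435/64, -10353/640, -20743/512, -746433/7168, -4479075/16384, -23887729/32768, …
ICs: h(0) = 0, h′(0) = -4, h′′(0) = -9/2.

f: a_k = -1, -3, -9, -27, -81, -243, -729, -2187, -6561, -19683, …
g: a_k = -3, -3/2, 3/8, -3/16, 15/128, -21/256, 63/1024, -99/2048, 1287/32768, -2145/65536, …
L₀ := lclm(L_f,L_g); ord L₀ ≤ 1+1.
Integrate: L := L₀·Dx.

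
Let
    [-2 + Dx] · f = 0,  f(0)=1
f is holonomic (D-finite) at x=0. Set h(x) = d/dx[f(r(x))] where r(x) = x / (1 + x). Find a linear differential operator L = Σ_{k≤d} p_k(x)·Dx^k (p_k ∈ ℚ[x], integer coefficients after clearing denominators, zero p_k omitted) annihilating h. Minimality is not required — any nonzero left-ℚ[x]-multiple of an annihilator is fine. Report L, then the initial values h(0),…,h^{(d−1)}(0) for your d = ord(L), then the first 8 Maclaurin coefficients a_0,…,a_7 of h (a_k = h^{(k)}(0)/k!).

f: a_k = 1, 2, 2, 4/3, 2/3, 4/15, 4/45, 8/315, …
Substitute x→r, Dx→(1/r')Dx; clear ⇒ L₀.
Derive L from L₀ (diff closure).
L = -2·x + (-1 - 2·x - x^2)·Dx  (order 1).
h: a_k = 2, 0, -2, 8/3, -2, 8/15, 10/9, -256/105, …
ICs: h(0) = 2.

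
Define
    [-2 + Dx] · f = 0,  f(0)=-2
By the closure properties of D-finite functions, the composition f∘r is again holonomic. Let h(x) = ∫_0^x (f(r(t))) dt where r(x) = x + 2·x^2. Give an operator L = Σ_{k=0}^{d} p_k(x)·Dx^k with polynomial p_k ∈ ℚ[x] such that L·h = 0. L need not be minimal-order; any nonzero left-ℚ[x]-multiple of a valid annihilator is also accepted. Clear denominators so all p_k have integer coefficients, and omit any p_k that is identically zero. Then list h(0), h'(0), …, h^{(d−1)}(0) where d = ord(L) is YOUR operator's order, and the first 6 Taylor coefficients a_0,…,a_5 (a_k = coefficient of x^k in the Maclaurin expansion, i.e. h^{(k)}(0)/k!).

L = (-2 - 8·x)·Dx + Dx^2  (order 2).
h: a_k = 0, -2, -2, -4, -14/3, -20/3, …
ICs: h(0) = 0, h′(0) = -2.

f: a_k = -2, -4, -4, -8/3, -4/3, -8/15, …
f∘r: x↦r, Dx↦Dx/r' in L_f ⇒ L₀.
∫: right-multiply L₀ by Dx.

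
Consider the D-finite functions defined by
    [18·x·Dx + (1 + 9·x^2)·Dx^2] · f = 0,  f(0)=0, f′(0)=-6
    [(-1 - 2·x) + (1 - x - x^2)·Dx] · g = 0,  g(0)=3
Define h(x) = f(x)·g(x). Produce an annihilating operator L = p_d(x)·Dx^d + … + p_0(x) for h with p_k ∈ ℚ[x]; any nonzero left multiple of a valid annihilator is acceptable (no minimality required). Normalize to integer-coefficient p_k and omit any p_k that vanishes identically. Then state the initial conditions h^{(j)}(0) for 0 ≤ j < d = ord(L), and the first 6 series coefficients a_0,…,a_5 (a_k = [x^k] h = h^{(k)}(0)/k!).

f: a_k = 0, -6, 0, 18, 0, -486/5, …
g: a_k = 3, 3, 6, 9, 15, 24, …
Sym-product of L_f,L_g gives L₀ (≤ ord 2).
L = (2 + 18·x + 54·x^2) + (2 - 14·x + 36·x^2 + 54·x^3)·Dx + (-1 + x - 8·x^2 + 9·x^3 + 9·x^4)·Dx^2  (order 2).
h: a_k = 0, -18, -18, 18, 0, -1368/5, …
ICs: h(0) = 0, h′(0) = -18.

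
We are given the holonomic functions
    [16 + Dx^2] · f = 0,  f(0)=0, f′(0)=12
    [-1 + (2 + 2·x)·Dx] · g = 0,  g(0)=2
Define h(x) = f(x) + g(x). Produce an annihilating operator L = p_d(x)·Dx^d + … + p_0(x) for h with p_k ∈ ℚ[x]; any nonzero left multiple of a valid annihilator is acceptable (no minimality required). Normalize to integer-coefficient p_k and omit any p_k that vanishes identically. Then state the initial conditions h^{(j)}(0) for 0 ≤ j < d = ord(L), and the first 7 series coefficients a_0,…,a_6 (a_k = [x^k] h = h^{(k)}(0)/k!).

f: a_k = 0, 12, 0, -32, 0, 128/5, 0, …
g: a_k = 2, 1, -1/4, 1/8, -5/64, 7/128, -21/512, …
f+g: L₀ = lclm(L_f,L_g), ord ≤ 2+1.
L = (-1072 - 2048·x - 1024·x^2) + (2016 + 6112·x + 6144·x^2 + 2048·x^3)·Dx + (-67 - 128·x - 64·x^2)·Dx^2 + (126 + 382·x + 384·x^2 + 128·x^3)·Dx^3  (order 3).
h: a_k = 2, 13, -1/4, -255/8, -5/64, 16419/640, -21/512, …
ICs: h(0) = 2, h′(0) = 13, h′′(0) = -1/2.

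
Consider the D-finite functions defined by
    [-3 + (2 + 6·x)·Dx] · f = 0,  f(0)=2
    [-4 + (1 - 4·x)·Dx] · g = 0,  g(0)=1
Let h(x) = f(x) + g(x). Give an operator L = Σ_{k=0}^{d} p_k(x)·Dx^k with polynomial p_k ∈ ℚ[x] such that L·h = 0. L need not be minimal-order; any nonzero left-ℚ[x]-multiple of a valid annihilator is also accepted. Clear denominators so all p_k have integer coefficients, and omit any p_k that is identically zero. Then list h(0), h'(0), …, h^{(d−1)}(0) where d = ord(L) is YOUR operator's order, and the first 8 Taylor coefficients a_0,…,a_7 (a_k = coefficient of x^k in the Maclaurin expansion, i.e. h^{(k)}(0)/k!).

f: a_k = 2, 3, -9/4, 27/8, -405/64, 1701/128, -15309/512, 72171/1024, …
g: a_k = 1, 4, 16, 64, 256, 1024, 4096, 16384, …
Sum ⇒ L₀ = lclm(L_f,L_g) in ℚ(x)⟨Dx⟩.
L = (228 + 432·x) + (-137 - 696·x - 1296·x^2)·Dx + (10 + 62·x - 192·x^2 - 864·x^3)·Dx^2  (order 2).
h: a_k = 3, 7, 55/4, 539/8, 15979/64, 132773/128, 2081843/512, 16849387/1024, …
ICs: h(0) = 3, h′(0) = 7.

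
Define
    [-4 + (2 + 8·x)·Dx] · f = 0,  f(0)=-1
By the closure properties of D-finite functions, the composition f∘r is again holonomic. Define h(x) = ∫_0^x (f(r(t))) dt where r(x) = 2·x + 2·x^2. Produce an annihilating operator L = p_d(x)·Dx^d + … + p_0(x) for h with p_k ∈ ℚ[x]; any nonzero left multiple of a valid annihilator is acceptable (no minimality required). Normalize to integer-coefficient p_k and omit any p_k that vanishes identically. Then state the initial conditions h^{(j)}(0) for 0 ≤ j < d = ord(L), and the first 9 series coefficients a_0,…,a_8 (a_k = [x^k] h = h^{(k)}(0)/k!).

L = (-4 - 8·x)·Dx + (1 + 8·x + 8·x^2)·Dx^2  (order 2).
h: a_k = 0, -1, -2, 4/3, -4, 72/5, -176/3, 1824/7, -1232, …
ICs: h(0) = 0, h′(0) = -1.

f: a_k = -1, -2, 2, -4, 10, -28, 84, -264, 858, …
f∘r: x↦r, Dx↦Dx/r' in L_f ⇒ L₀.
h=∫₀ˣh₀: take L = L₀·Dx.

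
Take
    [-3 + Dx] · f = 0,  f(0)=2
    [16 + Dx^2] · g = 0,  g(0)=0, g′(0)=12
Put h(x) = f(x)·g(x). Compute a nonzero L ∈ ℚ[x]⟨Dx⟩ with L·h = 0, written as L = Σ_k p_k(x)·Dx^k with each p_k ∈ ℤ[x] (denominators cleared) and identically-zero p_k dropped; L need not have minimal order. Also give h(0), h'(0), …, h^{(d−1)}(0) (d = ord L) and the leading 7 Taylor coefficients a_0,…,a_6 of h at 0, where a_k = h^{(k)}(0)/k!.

f: a_k = 2, 6, 9, 9, 27/4, 81/20, 81/40, …
g: a_k = 0, 12, 0, -32, 0, 128/5, 0, …
L₀ := L_f ⊗_s L_g (sym. prod.), ord ≤ 2.
L = 25 - 6·Dx + Dx^2  (order 2).
h: a_k = 0, 24, 72, 44, -84, -779/5, -429/5, …
ICs: h(0) = 0, h′(0) = 24.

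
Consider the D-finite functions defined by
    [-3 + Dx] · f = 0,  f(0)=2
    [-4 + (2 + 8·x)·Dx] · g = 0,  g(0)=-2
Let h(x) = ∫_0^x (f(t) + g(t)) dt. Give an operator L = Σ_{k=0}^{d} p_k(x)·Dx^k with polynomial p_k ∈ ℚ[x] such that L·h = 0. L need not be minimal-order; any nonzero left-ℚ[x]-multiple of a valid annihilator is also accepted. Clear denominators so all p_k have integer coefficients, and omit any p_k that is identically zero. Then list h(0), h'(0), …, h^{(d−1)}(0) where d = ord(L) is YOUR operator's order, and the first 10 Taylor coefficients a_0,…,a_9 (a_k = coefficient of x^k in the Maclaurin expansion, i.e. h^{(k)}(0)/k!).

f: a_k = 2, 6, 9, 9, 27/4, 81/20, 81/40, 243/280, 729/2240, 243/2240, …
g: a_k = -2, -4, 4, -8, 20, -56, 168, -528, 1716, -5720, …
Weyl lclm of L_f,L_g ⇒ L₀ (ord ≤ 2).
Integrate: L := L₀·Dx.
L = (30 + 72·x)·Dx + (-13 - 72·x - 144·x^2)·Dx^2 + (1 + 16·x + 48·x^2)·Dx^3  (order 3).
h: a_k = 0, 0, 1, 13/3, 1/4, 107/20, -1039/120, 6801/280, -147597/2240, 1281523/6720, …
ICs: h(0) = 0, h′(0) = 0, h′′(0) = 2.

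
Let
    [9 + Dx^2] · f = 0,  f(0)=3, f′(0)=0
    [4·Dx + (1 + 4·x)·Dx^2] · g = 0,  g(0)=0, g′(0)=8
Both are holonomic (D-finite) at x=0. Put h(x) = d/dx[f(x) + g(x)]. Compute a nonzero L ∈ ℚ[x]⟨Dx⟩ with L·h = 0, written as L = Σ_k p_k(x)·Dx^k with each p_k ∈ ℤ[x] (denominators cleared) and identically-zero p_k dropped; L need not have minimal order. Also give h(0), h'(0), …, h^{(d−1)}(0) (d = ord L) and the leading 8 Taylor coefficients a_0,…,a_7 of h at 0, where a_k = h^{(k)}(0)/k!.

L = (3780 + 2592·x + 5184·x^2) + (369 + 2124·x + 3888·x^2 + 5184·x^3)·Dx + (420 + 288·x + 576·x^2)·Dx^2 + (41 + 236·x + 432·x^2 + 576·x^3)·Dx^3  (order 3).
h: a_k = 8, -59, 128, -943/2, 2048, -328409/40, 32768, -73398133/560, …
ICs: h(0) = 8, h′(0) = -59, h′′(0) = 256.

f: a_k = 3, 0, -27/2, 0, 81/8, 0, -243/80, 0, …
g: a_k = 0, 8, -16, 128/3, -128, 2048/5, -4096/3, 32768/7, …
L₀ := lclm(L_f,L_g); ord L₀ ≤ 2+2.
h=h₀': d/dx-closure on L₀ ⇒ L.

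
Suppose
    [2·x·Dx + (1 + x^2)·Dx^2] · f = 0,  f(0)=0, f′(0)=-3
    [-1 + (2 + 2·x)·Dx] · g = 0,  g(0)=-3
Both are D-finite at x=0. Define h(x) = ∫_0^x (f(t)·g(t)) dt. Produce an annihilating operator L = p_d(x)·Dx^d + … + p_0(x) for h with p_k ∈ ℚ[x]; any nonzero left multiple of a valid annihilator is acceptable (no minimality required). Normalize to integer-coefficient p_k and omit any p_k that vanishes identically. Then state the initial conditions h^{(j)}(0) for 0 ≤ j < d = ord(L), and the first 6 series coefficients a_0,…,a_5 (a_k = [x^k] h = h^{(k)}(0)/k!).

f: a_k = 0, -3, 0, 1, 0, -3/5, …
g: a_k = -3, -3/2, 3/8, -3/16, 15/128, -21/256, …
f·g: L₀ = L_f ⊗_s L_g, ord ≤ 2·1.
h=∫₀ˣh₀: take L = L₀·Dx.
L = (3 - 4·x - x^2)·Dx + (-4 + 4·x + 12·x^2 + 4·x^3)·Dx^2 + (4 + 8·x + 8·x^2 + 8·x^3 + 4·x^4)·Dx^3  (order 3).
h: a_k = 0, 0, 9/2, 3/2, -33/32, -3/16, …
ICs: h(0) = 0, h′(0) = 0, h′′(0) = 9.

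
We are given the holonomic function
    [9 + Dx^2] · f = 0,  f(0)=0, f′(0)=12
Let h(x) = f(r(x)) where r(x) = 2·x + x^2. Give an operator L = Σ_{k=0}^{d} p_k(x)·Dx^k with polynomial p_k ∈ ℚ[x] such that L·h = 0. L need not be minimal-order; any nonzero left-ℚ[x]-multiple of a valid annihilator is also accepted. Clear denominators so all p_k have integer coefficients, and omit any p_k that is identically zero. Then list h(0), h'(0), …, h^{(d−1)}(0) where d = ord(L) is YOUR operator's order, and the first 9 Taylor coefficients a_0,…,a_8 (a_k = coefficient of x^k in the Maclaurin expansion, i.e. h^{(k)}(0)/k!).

L = (36 + 108·x + 108·x^2 + 36·x^3) - Dx + (1 + x)·Dx^2  (order 2).
h: a_k = 0, 24, 12, -144, -216, 756/5, 630, 14904/35, -2268/5, …
ICs: h(0) = 0, h′(0) = 24.

f: a_k = 0, 12, 0, -18, 0, 81/10, 0, -243/140, 0, …
h₀=f(r): pull back L_f along r ⇒ L₀.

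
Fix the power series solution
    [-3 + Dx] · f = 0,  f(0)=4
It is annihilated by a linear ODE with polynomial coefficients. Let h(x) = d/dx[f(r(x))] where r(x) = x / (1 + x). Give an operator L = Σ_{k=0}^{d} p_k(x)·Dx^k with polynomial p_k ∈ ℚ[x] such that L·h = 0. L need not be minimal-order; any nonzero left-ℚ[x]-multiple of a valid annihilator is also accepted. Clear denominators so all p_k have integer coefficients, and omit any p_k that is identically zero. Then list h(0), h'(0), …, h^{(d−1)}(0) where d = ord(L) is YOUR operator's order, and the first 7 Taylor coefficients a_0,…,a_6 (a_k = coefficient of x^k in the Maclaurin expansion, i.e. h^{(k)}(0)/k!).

L = (1 - 2·x) + (-1 - 2·x - x^2)·Dx  (order 1).
h: a_k = 12, 12, -18, 6, 21/2, -207/10, 411/20, …
ICs: h(0) = 12.

f: a_k = 4, 12, 18, 18, 27/2, 81/10, 81/20, …
Substitute x→r, Dx→(1/r')Dx; clear ⇒ L₀.
Derive L from L₀ (diff closure).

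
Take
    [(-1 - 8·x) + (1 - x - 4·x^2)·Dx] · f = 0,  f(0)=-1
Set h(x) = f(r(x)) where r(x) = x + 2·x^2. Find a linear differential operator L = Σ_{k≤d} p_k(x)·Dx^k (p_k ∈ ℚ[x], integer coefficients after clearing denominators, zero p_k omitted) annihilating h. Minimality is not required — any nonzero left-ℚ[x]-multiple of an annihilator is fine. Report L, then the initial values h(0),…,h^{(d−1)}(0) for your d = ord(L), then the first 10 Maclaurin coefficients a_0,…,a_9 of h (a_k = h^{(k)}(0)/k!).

f: a_k = -1, -1, -5, -9, -29, -65, -181, -441, -1165, -2929, …
Substitute x→r, Dx→(1/r')Dx; clear ⇒ L₀.
L = (1 + 12·x + 48·x^2 + 64·x^3) + (-1 + x + 6·x^2 + 16·x^3 + 16·x^4)·Dx  (order 1).
h: a_k = -1, -1, -7, -29, -103, -405, -1599, -6141, -23863, -92773, …
ICs: h(0) = -1.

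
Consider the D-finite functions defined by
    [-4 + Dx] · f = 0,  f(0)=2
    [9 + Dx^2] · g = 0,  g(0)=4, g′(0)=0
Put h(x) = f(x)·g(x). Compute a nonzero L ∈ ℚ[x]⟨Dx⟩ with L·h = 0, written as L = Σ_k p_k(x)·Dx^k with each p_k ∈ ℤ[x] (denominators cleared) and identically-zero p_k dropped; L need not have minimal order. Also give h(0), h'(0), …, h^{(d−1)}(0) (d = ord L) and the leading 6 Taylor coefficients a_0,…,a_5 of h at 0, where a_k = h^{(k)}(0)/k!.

f: a_k = 2, 8, 16, 64/3, 64/3, 256/15, …
g: a_k = 4, 0, -18, 0, 27/2, 0, …
L₀ := L_f ⊗_s L_g (sym. prod.), ord ≤ 2.
L = 25 - 8·Dx + Dx^2  (order 2).
h: a_k = 8, 32, 28, -176/3, -527/3, -3116/15, …
ICs: h(0) = 8, h′(0) = 32.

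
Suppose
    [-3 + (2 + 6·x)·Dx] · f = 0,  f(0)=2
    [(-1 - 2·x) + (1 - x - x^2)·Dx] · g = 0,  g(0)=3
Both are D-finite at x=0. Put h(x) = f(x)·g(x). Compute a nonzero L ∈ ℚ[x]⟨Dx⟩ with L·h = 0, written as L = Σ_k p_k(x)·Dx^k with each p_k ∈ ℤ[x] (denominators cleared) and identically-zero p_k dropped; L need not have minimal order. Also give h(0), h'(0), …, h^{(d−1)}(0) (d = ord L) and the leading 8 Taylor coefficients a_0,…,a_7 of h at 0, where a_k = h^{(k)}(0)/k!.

f: a_k = 2, 3, -9/4, 27/8, -405/64, 1701/128, -15309/512, 72171/1024, …
g: a_k = 3, 3, 6, 9, 15, 24, 39, 63, …
h₀=f·g: eliminate ⇒ L₀, order ≤ 1·1.
L = (5 + 7·x + 9·x^2) + (-2 - 4·x + 8·x^2 + 6·x^3)·Dx  (order 1).
h: a_k = 6, 15, 57/4, 315/8, 2217/64, 14577/128, 30117/512, 393363/1024, …
ICs: h(0) = 6.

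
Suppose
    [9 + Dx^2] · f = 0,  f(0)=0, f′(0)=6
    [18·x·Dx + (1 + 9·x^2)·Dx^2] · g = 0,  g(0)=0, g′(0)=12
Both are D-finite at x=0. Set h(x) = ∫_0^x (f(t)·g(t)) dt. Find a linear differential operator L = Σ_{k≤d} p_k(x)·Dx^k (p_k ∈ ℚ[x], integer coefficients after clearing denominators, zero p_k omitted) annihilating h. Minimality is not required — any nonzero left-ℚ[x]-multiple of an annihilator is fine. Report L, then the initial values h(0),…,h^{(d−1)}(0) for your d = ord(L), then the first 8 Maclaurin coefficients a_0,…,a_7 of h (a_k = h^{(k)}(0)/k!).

L = (810 + 18954·x^2 + 72171·x^4 + 236196·x^6 + 531441·x^8)·Dx + (972·x + 14580·x^3 + 78732·x^5 + 236196·x^7)·Dx^2 + (108 + 2592·x^2 + 13122·x^4 + 52488·x^6 + 118098·x^8)·Dx^3 + (108·x + 1620·x^3 + 8748·x^5 + 26244·x^7)·Dx^4 + (2 + 54·x^2 + 567·x^4 + 2916·x^6 + 6561·x^8)·Dx^5  (order 5).
h: a_k = 0, 0, 0, 24, 0, -324/5, 0, 1539/7, …
ICs: h(0) = 0, h′(0) = 0, h′′(0) = 0, h′′′(0) = 144, h′′′′(0) = 0.

f: a_k = 0, 6, 0, -9, 0, 81/20, 0, -243/280, …
g: a_k = 0, 12, 0, -36, 0, 972/5, 0, -8748/7, …
Sym-product of L_f,L_g gives L₀ (≤ ord 4).
h=∫₀ˣh₀: take L = L₀·Dx.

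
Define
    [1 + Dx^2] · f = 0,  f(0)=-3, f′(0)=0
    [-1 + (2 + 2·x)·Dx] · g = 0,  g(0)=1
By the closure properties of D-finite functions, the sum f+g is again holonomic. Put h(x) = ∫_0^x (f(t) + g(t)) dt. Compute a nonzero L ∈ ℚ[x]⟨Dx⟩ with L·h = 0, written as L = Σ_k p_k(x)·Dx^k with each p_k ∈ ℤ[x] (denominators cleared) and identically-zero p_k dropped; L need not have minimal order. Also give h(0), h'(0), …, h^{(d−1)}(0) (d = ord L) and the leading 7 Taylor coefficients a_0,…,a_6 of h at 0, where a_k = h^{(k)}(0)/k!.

f: a_k = -3, 0, 3/2, 0, -1/8, 0, 1/240, …
g: a_k = 1, 1/2, -1/8, 1/16, -5/128, 7/256, -21/1024, …
Sum ⇒ L₀ = lclm(L_f,L_g) in ℚ(x)⟨Dx⟩.
Integrate: L := L₀·Dx.
L = (-7 - 8·x - 4·x^2)·Dx + (6 + 22·x + 24·x^2 + 8·x^3)·Dx^2 + (-7 - 8·x - 4·x^2)·Dx^3 + (6 + 22·x + 24·x^2 + 8·x^3)·Dx^4  (order 4).
h: a_k = 0, -2, 1/4, 11/24, 1/64, -21/640, 7/1536, …
ICs: h(0) = 0, h′(0) = -2, h′′(0) = 1/2, h′′′(0) = 11/4.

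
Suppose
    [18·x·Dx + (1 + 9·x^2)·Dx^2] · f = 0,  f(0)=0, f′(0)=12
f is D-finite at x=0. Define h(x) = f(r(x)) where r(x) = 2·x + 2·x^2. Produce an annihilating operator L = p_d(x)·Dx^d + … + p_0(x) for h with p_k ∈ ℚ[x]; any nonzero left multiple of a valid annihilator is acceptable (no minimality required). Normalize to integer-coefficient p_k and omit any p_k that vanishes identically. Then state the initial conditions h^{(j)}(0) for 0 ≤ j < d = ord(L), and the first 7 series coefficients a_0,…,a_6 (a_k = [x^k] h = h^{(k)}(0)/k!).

f: a_k = 0, 12, 0, -36, 0, 972/5, 0, …
Substitute x→r, Dx→(1/r')Dx; clear ⇒ L₀.
L = (-2 + 72·x + 288·x^2 + 432·x^3 + 216·x^4)·Dx + (1 + 2·x + 36·x^2 + 144·x^3 + 180·x^4 + 72·x^5)·Dx^2  (order 2).
h: a_k = 0, 24, 24, -288, -864, 26784/5, 30816, …
ICs: h(0) = 0, h′(0) = 24.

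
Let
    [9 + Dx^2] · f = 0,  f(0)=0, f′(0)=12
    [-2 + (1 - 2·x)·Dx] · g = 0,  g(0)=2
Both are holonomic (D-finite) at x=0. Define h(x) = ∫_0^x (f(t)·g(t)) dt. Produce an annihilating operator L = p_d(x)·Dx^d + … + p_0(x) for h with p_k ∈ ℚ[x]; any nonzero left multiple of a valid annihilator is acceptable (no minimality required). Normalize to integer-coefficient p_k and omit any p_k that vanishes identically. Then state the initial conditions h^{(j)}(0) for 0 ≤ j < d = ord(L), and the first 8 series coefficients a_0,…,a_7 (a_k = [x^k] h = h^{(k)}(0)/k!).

f: a_k = 0, 12, 0, -18, 0, 81/10, 0, -243/140, …
g: a_k = 2, 4, 8, 16, 32, 64, 128, 256, …
h₀=f·g: eliminate ⇒ L₀, order ≤ 2·1.
h=∫₀ˣh₀: take L = L₀·Dx.
L = (-9 + 18·x)·Dx + 4·Dx^2 + (-1 + 2·x)·Dx^3  (order 3).
h: a_k = 0, 0, 12, 16, 15, 24, 427/10, 366/5, …
ICs: h(0) = 0, h′(0) = 0, h′′(0) = 24.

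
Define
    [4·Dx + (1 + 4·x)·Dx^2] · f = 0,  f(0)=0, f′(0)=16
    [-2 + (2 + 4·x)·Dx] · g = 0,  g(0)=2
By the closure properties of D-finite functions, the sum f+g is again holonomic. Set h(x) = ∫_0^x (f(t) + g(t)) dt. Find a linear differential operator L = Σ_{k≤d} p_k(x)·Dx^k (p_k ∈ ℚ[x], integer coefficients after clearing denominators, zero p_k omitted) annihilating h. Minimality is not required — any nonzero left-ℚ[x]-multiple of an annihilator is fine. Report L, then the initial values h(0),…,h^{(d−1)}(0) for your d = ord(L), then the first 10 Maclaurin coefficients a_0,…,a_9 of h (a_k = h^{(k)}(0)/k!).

f: a_k = 0, 16, -32, 256/3, -256, 4096/5, -8192/3, 65536/7, -32768, 1048576/9, …
g: a_k = 2, 2, -1, 1, -5/4, 7/4, -21/8, 33/8, -429/64, 715/64, …
f+g: L₀ = lclm(L_f,L_g), ord ≤ 2+1.
Integrate: L := L₀·Dx.
L = (20 + 16·x)·Dx^2 + (29 + 104·x + 80·x^2)·Dx^3 + (3 + 22·x + 48·x^2 + 32·x^3)·Dx^4  (order 4).
h: a_k = 0, 2, 9, -11, 259/12, -1029/20, 5473/40, -65599/168, 524519/448, -2097581/576, …
ICs: h(0) = 0, h′(0) = 2, h′′(0) = 18, h′′′(0) = -66.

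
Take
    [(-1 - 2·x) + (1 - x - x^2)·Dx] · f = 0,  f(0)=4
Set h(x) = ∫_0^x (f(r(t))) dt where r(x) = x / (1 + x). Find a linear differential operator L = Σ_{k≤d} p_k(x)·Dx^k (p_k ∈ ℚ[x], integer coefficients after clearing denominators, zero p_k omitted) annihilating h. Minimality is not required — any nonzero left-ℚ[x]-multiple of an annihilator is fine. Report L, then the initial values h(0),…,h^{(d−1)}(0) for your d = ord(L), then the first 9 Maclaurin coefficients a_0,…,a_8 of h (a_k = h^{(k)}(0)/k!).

f: a_k = 4, 4, 8, 12, 20, 32, 52, 84, 136, …
h₀=f(r): pull back L_f along r ⇒ L₀.
h=∫h₀ ⇒ L = L₀·Dx.
L = (1 + 3·x)·Dx + (-1 - 2·x + x^3)·Dx^2  (order 2).
h: a_k = 0, 4, 2, 4/3, 0, 4/5, -2/3, 8/7, -3/2, …
ICs: h(0) = 0, h′(0) = 4.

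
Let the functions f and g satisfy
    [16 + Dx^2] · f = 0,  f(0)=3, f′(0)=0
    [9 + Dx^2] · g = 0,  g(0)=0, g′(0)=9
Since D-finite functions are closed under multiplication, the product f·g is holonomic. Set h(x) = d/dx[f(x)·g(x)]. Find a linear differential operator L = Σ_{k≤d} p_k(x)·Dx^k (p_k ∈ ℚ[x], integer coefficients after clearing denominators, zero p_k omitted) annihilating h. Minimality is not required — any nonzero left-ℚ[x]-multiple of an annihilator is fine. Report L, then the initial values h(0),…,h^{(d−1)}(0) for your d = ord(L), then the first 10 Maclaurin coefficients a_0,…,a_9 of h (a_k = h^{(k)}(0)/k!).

L = 49 + 50·Dx^2 + Dx^4  (order 4).
h: a_k = 27, 0, -1539/2, 0, 25209/8, 0, -411771/80, 0, 20176803/4480, 0, …
ICs: h(0) = 27, h′(0) = 0, h′′(0) = -1539, h′′′(0) = 0.

f: a_k = 3, 0, -24, 0, 32, 0, -256/15, 0, 512/105, 0, …
g: a_k = 0, 9, 0, -27/2, 0, 243/40, 0, -729/560, 0, 729/4480, …
h₀=f·g: eliminate ⇒ L₀, order ≤ 2·2.
Differentiate: ansatz ord ≤ ord L₀ ⇒ L.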